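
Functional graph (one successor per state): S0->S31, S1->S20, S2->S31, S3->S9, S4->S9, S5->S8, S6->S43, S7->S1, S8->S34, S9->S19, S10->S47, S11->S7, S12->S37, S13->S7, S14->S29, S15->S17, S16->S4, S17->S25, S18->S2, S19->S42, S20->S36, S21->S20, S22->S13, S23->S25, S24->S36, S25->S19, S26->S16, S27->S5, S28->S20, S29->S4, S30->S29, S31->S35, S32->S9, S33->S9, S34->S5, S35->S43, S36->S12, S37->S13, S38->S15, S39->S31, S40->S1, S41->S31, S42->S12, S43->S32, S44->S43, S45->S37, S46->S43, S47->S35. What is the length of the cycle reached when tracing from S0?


Trace from S0 until a state repeats:
  S0 -> S31 -> S35 -> S43 -> S32 -> S9 -> S19 -> S42 -> S12 -> S37 -> S13 -> S7 -> S1 -> S20 -> S36 -> S12
S12 first seen at step 8, revisited at step 15.
Cycle length = 15 - 8 = 7

7


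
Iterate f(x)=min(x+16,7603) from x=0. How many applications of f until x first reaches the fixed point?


Step 1: x=0, cap=7603, increment=16
Step 2: x grows by 16 each step until capped at 7603; fixed point is x=7603
Step 3: iterations = ceil(7603/16) = 476

476


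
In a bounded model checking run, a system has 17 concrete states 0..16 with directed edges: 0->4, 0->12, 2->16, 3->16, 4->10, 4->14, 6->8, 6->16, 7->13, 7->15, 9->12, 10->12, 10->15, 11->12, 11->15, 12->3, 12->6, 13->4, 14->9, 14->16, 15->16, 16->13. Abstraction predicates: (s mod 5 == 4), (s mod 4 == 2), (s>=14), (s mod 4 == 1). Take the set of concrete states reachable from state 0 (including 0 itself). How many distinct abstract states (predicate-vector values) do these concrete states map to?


BFS from 0:
Concrete reachable: {0, 3, 4, 6, 8, 9, 10, 12, 13, 14, 15, 16}
Abstract via predicates (s mod 5 == 4), (s mod 4 == 2), (s>=14), (s mod 4 == 1):
  (0,0,0,0) <- {0, 3, 8, 12}
  (0,0,0,1) <- {13}
  (0,0,1,0) <- {15, 16}
  (0,1,0,0) <- {6, 10}
  (1,0,0,0) <- {4}
  (1,0,0,1) <- {9}
  (1,1,1,0) <- {14}
Distinct abstract states = 7

7


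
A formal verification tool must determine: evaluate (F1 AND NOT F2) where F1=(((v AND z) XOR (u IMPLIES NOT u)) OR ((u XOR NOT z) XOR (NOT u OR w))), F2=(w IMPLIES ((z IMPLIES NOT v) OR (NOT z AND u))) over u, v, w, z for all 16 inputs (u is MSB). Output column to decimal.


F1 = (((v AND z) XOR (u IMPLIES NOT u)) OR ((u XOR NOT z) XOR (NOT u OR w)))
F2 = (w IMPLIES ((z IMPLIES NOT v) OR (NOT z AND u)))
Counterexample to F1=>F2 is where F1=1 and F2=0.
Evaluate each row (bits = u,v,w,z, MSB first):
  row 0 [0000]: F1=1 F2=1 -> F1&~F2 -> 0
  row 1 [0001]: F1=1 F2=1 -> F1&~F2 -> 0
  row 2 [0010]: F1=1 F2=1 -> F1&~F2 -> 0
  row 3 [0011]: F1=1 F2=1 -> F1&~F2 -> 0
  row 4 [0100]: F1=1 F2=1 -> F1&~F2 -> 0
  row 5 [0101]: F1=1 F2=1 -> F1&~F2 -> 0
  row 6 [0110]: F1=1 F2=1 -> F1&~F2 -> 0
  row 7 [0111]: F1=1 F2=0 -> F1&~F2 -> 1
  row 8 [1000]: F1=0 F2=1 -> F1&~F2 -> 0
  row 9 [1001]: F1=1 F2=1 -> F1&~F2 -> 0
  row 10 [1010]: F1=1 F2=1 -> F1&~F2 -> 0
  row 11 [1011]: F1=0 F2=1 -> F1&~F2 -> 0
  row 12 [1100]: F1=0 F2=1 -> F1&~F2 -> 0
  row 13 [1101]: F1=1 F2=1 -> F1&~F2 -> 0
  row 14 [1110]: F1=1 F2=1 -> F1&~F2 -> 0
  row 15 [1111]: F1=1 F2=0 -> F1&~F2 -> 1
Full result column, 4 rows per line (u,v fixed per line; w,z runs 00..11 left to right):
  rows 0-3 [u,v=00]: 0000  = hex 0
  rows 4-7 [u,v=01]: 0001  = hex 1
  rows 8-11 [u,v=10]: 0000  = hex 0
  rows 12-15 [u,v=11]: 0001  = hex 1
Counterexample vector (row 0 .. row 15) = 0000000100000001
Output column grouped in 4s = 0000 0001 0000 0001 = 0x0101
Convert to decimal digit by digit (value = value*16 + digit):
  0 -> 0
  0*16 + 1 = 1
  1*16 + 0 = 16
  16*16 + 1 = 257
Decimal = 257

257


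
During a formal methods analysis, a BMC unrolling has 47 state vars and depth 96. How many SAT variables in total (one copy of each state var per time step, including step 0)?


BMC unrolls to depth k, creating one copy of each state var for steps 0..k.
Step count = 96 + 1 = 97 (steps 0 through 96)
Vars per step = 47
Total = 47 * 97 = 4559

4559


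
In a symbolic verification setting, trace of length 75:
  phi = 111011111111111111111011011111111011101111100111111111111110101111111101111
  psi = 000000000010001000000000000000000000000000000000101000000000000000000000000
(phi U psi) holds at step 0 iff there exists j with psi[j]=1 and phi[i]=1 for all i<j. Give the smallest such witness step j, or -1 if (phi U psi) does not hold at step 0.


(phi U psi) at 0: need smallest j with psi[j]=1 and phi[i]=1 for all i in [0,j).
Scan from step 0:
  step 0: phi=1, psi=0 -> continue
  step 1: phi=1, psi=0 -> continue
  step 2: phi=1, psi=0 -> continue
  step 3: phi=0 -> phi-prefix broken from here
  step 10: psi=1 but phi already failed -> not a witness
  step 14: psi=1 but phi already failed -> not a witness
  step 48: psi=1 but phi already failed -> not a witness
  step 50: psi=1 but phi already failed -> not a witness
  end of trace: no witness -> -1
Witness step = -1

-1


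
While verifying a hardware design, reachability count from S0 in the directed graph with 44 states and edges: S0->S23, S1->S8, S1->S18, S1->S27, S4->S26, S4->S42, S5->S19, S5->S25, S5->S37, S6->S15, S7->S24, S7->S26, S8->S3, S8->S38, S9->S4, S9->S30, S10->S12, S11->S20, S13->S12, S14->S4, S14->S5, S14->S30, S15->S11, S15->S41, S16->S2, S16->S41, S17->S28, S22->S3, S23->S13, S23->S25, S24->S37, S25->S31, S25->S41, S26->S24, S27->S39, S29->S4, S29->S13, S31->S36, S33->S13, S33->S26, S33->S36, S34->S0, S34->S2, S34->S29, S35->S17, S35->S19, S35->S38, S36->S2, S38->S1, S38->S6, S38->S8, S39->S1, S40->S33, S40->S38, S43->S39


BFS from S0:
  layer 0: {S0}
  layer 1: {S23}
  layer 2: {S13, S25}
  layer 3: {S12, S31, S41}
  layer 4: {S36}
  layer 5: {S2}
Reachable set: {S0, S2, S12, S13, S23, S25, S31, S36, S41}
Count = 9

9


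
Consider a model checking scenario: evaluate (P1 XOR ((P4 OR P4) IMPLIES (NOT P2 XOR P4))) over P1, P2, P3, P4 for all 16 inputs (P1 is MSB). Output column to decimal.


Formula: (P1 XOR ((P4 OR P4) IMPLIES (NOT P2 XOR P4))) over P1, P2, P3, P4 (16 rows)
Evaluate each row (bits = P1,P2,P3,P4, MSB first):
  row 0 [0000]: (0 XOR ((0 OR 0) IMPLIES (NOT 0 XOR 0))) -> 1
  row 1 [0001]: (0 XOR ((1 OR 1) IMPLIES (NOT 0 XOR 1))) -> 0
  row 2 [0010]: (0 XOR ((0 OR 0) IMPLIES (NOT 0 XOR 0))) -> 1
  row 3 [0011]: (0 XOR ((1 OR 1) IMPLIES (NOT 0 XOR 1))) -> 0
  row 4 [0100]: (0 XOR ((0 OR 0) IMPLIES (NOT 1 XOR 0))) -> 1
  row 5 [0101]: (0 XOR ((1 OR 1) IMPLIES (NOT 1 XOR 1))) -> 1
  row 6 [0110]: (0 XOR ((0 OR 0) IMPLIES (NOT 1 XOR 0))) -> 1
  row 7 [0111]: (0 XOR ((1 OR 1) IMPLIES (NOT 1 XOR 1))) -> 1
  row 8 [1000]: (1 XOR ((0 OR 0) IMPLIES (NOT 0 XOR 0))) -> 0
  row 9 [1001]: (1 XOR ((1 OR 1) IMPLIES (NOT 0 XOR 1))) -> 1
  row 10 [1010]: (1 XOR ((0 OR 0) IMPLIES (NOT 0 XOR 0))) -> 0
  row 11 [1011]: (1 XOR ((1 OR 1) IMPLIES (NOT 0 XOR 1))) -> 1
  row 12 [1100]: (1 XOR ((0 OR 0) IMPLIES (NOT 1 XOR 0))) -> 0
  row 13 [1101]: (1 XOR ((1 OR 1) IMPLIES (NOT 1 XOR 1))) -> 0
  row 14 [1110]: (1 XOR ((0 OR 0) IMPLIES (NOT 1 XOR 0))) -> 0
  row 15 [1111]: (1 XOR ((1 OR 1) IMPLIES (NOT 1 XOR 1))) -> 0
Full result column, 4 rows per line (P1,P2 fixed per line; P3,P4 runs 00..11 left to right):
  rows 0-3 [P1,P2=00]: 1010  = hex A
  rows 4-7 [P1,P2=01]: 1111  = hex F
  rows 8-11 [P1,P2=10]: 0101  = hex 5
  rows 12-15 [P1,P2=11]: 0000  = hex 0
Output column (row 0 .. row 15) = 1010111101010000
Output column grouped in 4s = 1010 1111 0101 0000 = 0xAF50
Convert to decimal digit by digit (value = value*16 + digit):
  A -> 10
  10*16 + 15 (F) = 175
  175*16 + 5 = 2805
  2805*16 + 0 = 44880
Decimal = 44880

44880


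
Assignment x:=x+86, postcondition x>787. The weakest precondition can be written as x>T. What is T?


Formula: wp(x:=E, P) = P[E/x] (substitute E for x in postcondition)
Step 1: Postcondition: x>787
Step 2: Substitute x+86 for x: x+86>787
Step 3: Solve for x: x > 787-86 = 701

701


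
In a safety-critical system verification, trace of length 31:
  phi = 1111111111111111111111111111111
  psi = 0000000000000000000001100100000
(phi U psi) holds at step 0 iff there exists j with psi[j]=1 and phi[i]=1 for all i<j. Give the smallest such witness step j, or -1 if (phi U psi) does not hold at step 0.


(phi U psi) at 0: need smallest j with psi[j]=1 and phi[i]=1 for all i in [0,j).
Scan from step 0:
  step 0: phi=1, psi=0 -> continue
  step 1: phi=1, psi=0 -> continue
  step 2: phi=1, psi=0 -> continue
  step 3: phi=1, psi=0 -> continue
  step 21: psi=1 and phi held for [0,21) -> witness found
Witness step = 21

21


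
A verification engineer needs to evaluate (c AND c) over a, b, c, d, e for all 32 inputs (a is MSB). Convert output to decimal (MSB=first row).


Formula: (c AND c) over a, b, c, d, e (32 rows)
Evaluate each row (bits = a,b,c,d,e, MSB first):
  row 0 [00000]: (0 AND 0) -> 0
  row 1 [00001]: (0 AND 0) -> 0
  row 2 [00010]: (0 AND 0) -> 0
  row 3 [00011]: (0 AND 0) -> 0
  row 4 [00100]: (1 AND 1) -> 1
  row 5 [00101]: (1 AND 1) -> 1
  row 6 [00110]: (1 AND 1) -> 1
  row 7 [00111]: (1 AND 1) -> 1
  row 8 [01000]: (0 AND 0) -> 0
  row 9 [01001]: (0 AND 0) -> 0
  row 10 [01010]: (0 AND 0) -> 0
  row 11 [01011]: (0 AND 0) -> 0
  row 12 [01100]: (1 AND 1) -> 1
  row 13 [01101]: (1 AND 1) -> 1
  row 14 [01110]: (1 AND 1) -> 1
  row 15 [01111]: (1 AND 1) -> 1
  row 16 [10000]: (0 AND 0) -> 0
  row 17 [10001]: (0 AND 0) -> 0
  row 18 [10010]: (0 AND 0) -> 0
  row 19 [10011]: (0 AND 0) -> 0
  row 20 [10100]: (1 AND 1) -> 1
  row 21 [10101]: (1 AND 1) -> 1
  row 22 [10110]: (1 AND 1) -> 1
  row 23 [10111]: (1 AND 1) -> 1
  row 24 [11000]: (0 AND 0) -> 0
  row 25 [11001]: (0 AND 0) -> 0
  row 26 [11010]: (0 AND 0) -> 0
  row 27 [11011]: (0 AND 0) -> 0
  row 28 [11100]: (1 AND 1) -> 1
  row 29 [11101]: (1 AND 1) -> 1
  row 30 [11110]: (1 AND 1) -> 1
  row 31 [11111]: (1 AND 1) -> 1
Full result column, 4 rows per line (a,b,c fixed per line; d,e runs 00..11 left to right):
  rows 0-3 [a,b,c=000]: 0000  = hex 0
  rows 4-7 [a,b,c=001]: 1111  = hex F
  rows 8-11 [a,b,c=010]: 0000  = hex 0
  rows 12-15 [a,b,c=011]: 1111  = hex F
  rows 16-19 [a,b,c=100]: 0000  = hex 0
  rows 20-23 [a,b,c=101]: 1111  = hex F
  rows 24-27 [a,b,c=110]: 0000  = hex 0
  rows 28-31 [a,b,c=111]: 1111  = hex F
Output column (row 0 .. row 31) = 00001111000011110000111100001111
Output column grouped in 4s = 0000 1111 0000 1111 0000 1111 0000 1111 = 0x0F0F0F0F
Convert to decimal digit by digit (value = value*16 + digit):
  0 -> 0
  0*16 + 15 (F) = 15
  15*16 + 0 = 240
  240*16 + 15 (F) = 3855
  3855*16 + 0 = 61680
  61680*16 + 15 (F) = 986895
  986895*16 + 0 = 15790320
  15790320*16 + 15 (F) = 252645135
Decimal = 252645135

252645135


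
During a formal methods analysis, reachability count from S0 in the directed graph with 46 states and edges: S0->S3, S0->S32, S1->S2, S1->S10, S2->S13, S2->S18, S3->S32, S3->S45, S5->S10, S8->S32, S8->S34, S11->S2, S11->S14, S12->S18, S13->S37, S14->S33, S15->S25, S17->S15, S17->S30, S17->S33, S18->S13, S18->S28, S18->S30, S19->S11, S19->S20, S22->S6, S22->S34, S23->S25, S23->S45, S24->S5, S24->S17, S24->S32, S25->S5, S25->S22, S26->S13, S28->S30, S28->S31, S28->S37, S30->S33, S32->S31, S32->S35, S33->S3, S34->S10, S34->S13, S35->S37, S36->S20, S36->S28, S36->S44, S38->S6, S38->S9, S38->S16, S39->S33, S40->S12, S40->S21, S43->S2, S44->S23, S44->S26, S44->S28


BFS from S0:
  layer 0: {S0}
  layer 1: {S3, S32}
  layer 2: {S31, S35, S45}
  layer 3: {S37}
Reachable set: {S0, S3, S31, S32, S35, S37, S45}
Count = 7

7


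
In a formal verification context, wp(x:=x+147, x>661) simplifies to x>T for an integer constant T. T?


Formula: wp(x:=E, P) = P[E/x] (substitute E for x in postcondition)
Step 1: Postcondition: x>661
Step 2: Substitute x+147 for x: x+147>661
Step 3: Solve for x: x > 661-147 = 514

514


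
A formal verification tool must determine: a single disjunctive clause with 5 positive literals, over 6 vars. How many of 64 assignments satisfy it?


Step 1: Total=2^6=64
Step 2: Unsat when all 5 false: 2^1=2
Step 3: Sat=64-2=62

62


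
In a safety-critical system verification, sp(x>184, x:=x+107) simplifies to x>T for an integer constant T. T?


Formula: sp(P, x:=E) = exists old_x. (x = E[old_x/x]) AND P[old_x/x] (old_x is the value of x before the assignment; eliminate old_x by solving x = E[old_x/x] for old_x)
Step 1: Precondition P: x>184, i.e. old_x > 184
Step 2: Assignment gives x = old_x + 107, so old_x = x - 107
Step 3: Substitute into P: x - 107 > 184
Step 4: Simplify: x > 184+107 = 291

291


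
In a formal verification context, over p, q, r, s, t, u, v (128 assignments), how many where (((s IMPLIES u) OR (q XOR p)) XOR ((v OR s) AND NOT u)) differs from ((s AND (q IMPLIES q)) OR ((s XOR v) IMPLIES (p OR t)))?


F1 = (((s IMPLIES u) OR (q XOR p)) XOR ((v OR s) AND NOT u))
F2 = ((s AND (q IMPLIES q)) OR ((s XOR v) IMPLIES (p OR t)))
Evaluate both on each of 128 rows (bits = p,q,r,s,t,u,v):
  row 0 [0000000]: F1=1 F2=1 -> 0
  row 1 [0000001]: F1=0 F2=0 -> 0
  row 2 [0000010]: F1=1 F2=1 -> 0
  row 3 [0000011]: F1=1 F2=0 (differ) -> 1
  row 4 [0000100]: F1=1 F2=1 -> 0
  (every remaining row is evaluated the same way; all 128 results are listed next)
Full result column, 8 rows per line (p,q,r,s fixed per line; t,u,v runs 000..111 left to right):
  rows 0-7 [p,q,r,s=0000]: 00010100  (ones: 2)
  rows 8-15 [p,q,r,s=0001]: 00000000  (ones: 0)
  rows 16-23 [p,q,r,s=0010]: 00010100  (ones: 2)
  rows 24-31 [p,q,r,s=0011]: 00000000  (ones: 0)
  rows 32-39 [p,q,r,s=0100]: 00010100  (ones: 2)
  rows 40-47 [p,q,r,s=0101]: 11001100  (ones: 4)
  rows 48-55 [p,q,r,s=0110]: 00010100  (ones: 2)
  rows 56-63 [p,q,r,s=0111]: 11001100  (ones: 4)
  rows 64-71 [p,q,r,s=1000]: 01000100  (ones: 2)
  rows 72-79 [p,q,r,s=1001]: 11001100  (ones: 4)
  rows 80-87 [p,q,r,s=1010]: 01000100  (ones: 2)
  rows 88-95 [p,q,r,s=1011]: 11001100  (ones: 4)
  rows 96-103 [p,q,r,s=1100]: 01000100  (ones: 2)
  rows 104-111 [p,q,r,s=1101]: 00000000  (ones: 0)
  rows 112-119 [p,q,r,s=1110]: 01000100  (ones: 2)
  rows 120-127 [p,q,r,s=1111]: 00000000  (ones: 0)
Disagreements = 2+0+2+0+2+4+2+4+2+4+2+4+2+0+2+0 = 32

32


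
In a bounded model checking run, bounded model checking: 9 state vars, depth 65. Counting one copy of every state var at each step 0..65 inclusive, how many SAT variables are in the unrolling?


BMC unrolls to depth k, creating one copy of each state var for steps 0..k.
Step count = 65 + 1 = 66 (steps 0 through 65)
Vars per step = 9
Total = 9 * 66 = 594

594


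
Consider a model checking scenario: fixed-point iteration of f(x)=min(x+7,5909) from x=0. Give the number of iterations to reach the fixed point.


Step 1: x=0, cap=5909, increment=7
Step 2: x grows by 7 each step until capped at 5909; fixed point is x=5909
Step 3: iterations = ceil(5909/7) = 845

845


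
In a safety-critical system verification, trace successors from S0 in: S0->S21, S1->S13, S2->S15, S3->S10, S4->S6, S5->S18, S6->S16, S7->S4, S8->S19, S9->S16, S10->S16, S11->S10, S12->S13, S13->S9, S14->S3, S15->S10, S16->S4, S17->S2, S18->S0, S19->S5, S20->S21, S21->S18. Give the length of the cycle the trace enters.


Trace from S0 until a state repeats:
  S0 -> S21 -> S18 -> S0
S0 first seen at step 0, revisited at step 3.
Cycle length = 3 - 0 = 3

3


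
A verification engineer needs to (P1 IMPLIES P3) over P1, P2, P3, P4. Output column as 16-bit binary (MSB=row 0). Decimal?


Formula: (P1 IMPLIES P3) over P1, P2, P3, P4 (16 rows)
Evaluate each row (bits = P1,P2,P3,P4, MSB first):
  row 0 [0000]: (0 IMPLIES 0) -> 1
  row 1 [0001]: (0 IMPLIES 0) -> 1
  row 2 [0010]: (0 IMPLIES 1) -> 1
  row 3 [0011]: (0 IMPLIES 1) -> 1
  row 4 [0100]: (0 IMPLIES 0) -> 1
  row 5 [0101]: (0 IMPLIES 0) -> 1
  row 6 [0110]: (0 IMPLIES 1) -> 1
  row 7 [0111]: (0 IMPLIES 1) -> 1
  row 8 [1000]: (1 IMPLIES 0) -> 0
  row 9 [1001]: (1 IMPLIES 0) -> 0
  row 10 [1010]: (1 IMPLIES 1) -> 1
  row 11 [1011]: (1 IMPLIES 1) -> 1
  row 12 [1100]: (1 IMPLIES 0) -> 0
  row 13 [1101]: (1 IMPLIES 0) -> 0
  row 14 [1110]: (1 IMPLIES 1) -> 1
  row 15 [1111]: (1 IMPLIES 1) -> 1
Full result column, 4 rows per line (P1,P2 fixed per line; P3,P4 runs 00..11 left to right):
  rows 0-3 [P1,P2=00]: 1111  = hex F
  rows 4-7 [P1,P2=01]: 1111  = hex F
  rows 8-11 [P1,P2=10]: 0011  = hex 3
  rows 12-15 [P1,P2=11]: 0011  = hex 3
Output column (row 0 .. row 15) = 1111111100110011
Output column grouped in 4s = 1111 1111 0011 0011 = 0xFF33
Convert to decimal digit by digit (value = value*16 + digit):
  F -> 15
  15*16 + 15 (F) = 255
  255*16 + 3 = 4083
  4083*16 + 3 = 65331
Decimal = 65331

65331


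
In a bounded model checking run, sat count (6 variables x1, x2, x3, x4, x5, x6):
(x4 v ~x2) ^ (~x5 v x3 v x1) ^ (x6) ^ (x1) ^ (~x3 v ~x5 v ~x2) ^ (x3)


CNF with 6 clauses over 6 vars (64 assignments).
An assignment satisfies CNF iff every clause has >=1 true literal.
Check each row (bits = x1,x2,x3,x4,x5,x6; clause T/F shown):
  row 0 [000000]: clauses=TTFFTF -> 0
  row 1 [000001]: clauses=TTTFTF -> 0
  row 2 [000010]: clauses=TFFFTF -> 0
  row 3 [000011]: clauses=TFTFTF -> 0
  row 4 [000100]: clauses=TTFFTF -> 0
  (every remaining row is evaluated the same way; all 64 results are listed next)
Full result column, 8 rows per line (x1,x2,x3 fixed per line; x4,x5,x6 runs 000..111 left to right):
  rows 0-7 [x1,x2,x3=000]: 00000000  (ones: 0)
  rows 8-15 [x1,x2,x3=001]: 00000000  (ones: 0)
  rows 16-23 [x1,x2,x3=010]: 00000000  (ones: 0)
  rows 24-31 [x1,x2,x3=011]: 00000000  (ones: 0)
  rows 32-39 [x1,x2,x3=100]: 00000000  (ones: 0)
  rows 40-47 [x1,x2,x3=101]: 01010101  (ones: 4)
  rows 48-55 [x1,x2,x3=110]: 00000000  (ones: 0)
  rows 56-63 [x1,x2,x3=111]: 00000100  (ones: 1)
Satisfying assignments = 0+0+0+0+0+4+0+1 = 5

5


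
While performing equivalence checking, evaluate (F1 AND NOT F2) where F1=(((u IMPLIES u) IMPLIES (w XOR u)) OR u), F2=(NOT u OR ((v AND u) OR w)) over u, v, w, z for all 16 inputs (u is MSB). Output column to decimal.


F1 = (((u IMPLIES u) IMPLIES (w XOR u)) OR u)
F2 = (NOT u OR ((v AND u) OR w))
Counterexample to F1=>F2 is where F1=1 and F2=0.
Evaluate each row (bits = u,v,w,z, MSB first):
  row 0 [0000]: F1=0 F2=1 -> F1&~F2 -> 0
  row 1 [0001]: F1=0 F2=1 -> F1&~F2 -> 0
  row 2 [0010]: F1=1 F2=1 -> F1&~F2 -> 0
  row 3 [0011]: F1=1 F2=1 -> F1&~F2 -> 0
  row 4 [0100]: F1=0 F2=1 -> F1&~F2 -> 0
  row 5 [0101]: F1=0 F2=1 -> F1&~F2 -> 0
  row 6 [0110]: F1=1 F2=1 -> F1&~F2 -> 0
  row 7 [0111]: F1=1 F2=1 -> F1&~F2 -> 0
  row 8 [1000]: F1=1 F2=0 -> F1&~F2 -> 1
  row 9 [1001]: F1=1 F2=0 -> F1&~F2 -> 1
  row 10 [1010]: F1=1 F2=1 -> F1&~F2 -> 0
  row 11 [1011]: F1=1 F2=1 -> F1&~F2 -> 0
  row 12 [1100]: F1=1 F2=1 -> F1&~F2 -> 0
  row 13 [1101]: F1=1 F2=1 -> F1&~F2 -> 0
  row 14 [1110]: F1=1 F2=1 -> F1&~F2 -> 0
  row 15 [1111]: F1=1 F2=1 -> F1&~F2 -> 0
Full result column, 4 rows per line (u,v fixed per line; w,z runs 00..11 left to right):
  rows 0-3 [u,v=00]: 0000  = hex 0
  rows 4-7 [u,v=01]: 0000  = hex 0
  rows 8-11 [u,v=10]: 1100  = hex C
  rows 12-15 [u,v=11]: 0000  = hex 0
Counterexample vector (row 0 .. row 15) = 0000000011000000
Output column grouped in 4s = 0000 0000 1100 0000 = 0x00C0
Convert to decimal digit by digit (value = value*16 + digit):
  0 -> 0
  0*16 + 0 = 0
  0*16 + 12 (C) = 12
  12*16 + 0 = 192
Decimal = 192

192


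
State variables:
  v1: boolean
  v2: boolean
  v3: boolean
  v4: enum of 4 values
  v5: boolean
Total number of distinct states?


State space = product of domain sizes of all variables.
Domain sizes:
  v1 (boolean): 2
  v2 (boolean): 2
  v3 (boolean): 2
  v4 (enum of 4 values): 4
  v5 (boolean): 2
Product = 2 * 2 * 2 * 4 * 2 = 64

64


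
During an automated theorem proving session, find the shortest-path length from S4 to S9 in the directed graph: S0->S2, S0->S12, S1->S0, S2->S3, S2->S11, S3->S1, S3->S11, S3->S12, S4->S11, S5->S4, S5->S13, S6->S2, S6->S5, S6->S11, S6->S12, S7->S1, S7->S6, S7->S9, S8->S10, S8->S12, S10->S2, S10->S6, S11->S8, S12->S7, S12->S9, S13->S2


BFS layer-by-layer from S4:
  dist 0: {S4}
  dist 1: {S11}
  dist 2: {S8}
  dist 3: {S10, S12}
  dist 4: {S2, S6, S7, S9}
  -> S9 reached at distance 4
Shortest path length = 4

4


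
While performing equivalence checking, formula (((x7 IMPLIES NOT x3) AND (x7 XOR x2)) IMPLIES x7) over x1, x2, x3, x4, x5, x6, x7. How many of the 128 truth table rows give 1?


Formula: (((x7 IMPLIES NOT x3) AND (x7 XOR x2)) IMPLIES x7) over 7 vars (128 rows)
Evaluate each row (x1, x2, x3, x4, x5, x6, x7 as bits, MSB first):
  row 0 [0000000]: (((0 IMPLIES NOT 0) AND (0 XOR 0)) IMPLIES 0) -> 1
  row 1 [0000001]: (((1 IMPLIES NOT 0) AND (1 XOR 0)) IMPLIES 1) -> 1
  row 2 [0000010]: (((0 IMPLIES NOT 0) AND (0 XOR 0)) IMPLIES 0) -> 1
  row 3 [0000011]: (((1 IMPLIES NOT 0) AND (1 XOR 0)) IMPLIES 1) -> 1
  row 4 [0000100]: (((0 IMPLIES NOT 0) AND (0 XOR 0)) IMPLIES 0) -> 1
  (every remaining row is evaluated the same way; all 128 results are listed next)
Full result column, 8 rows per line (x1,x2,x3,x4 fixed per line; x5,x6,x7 runs 000..111 left to right):
  rows 0-7 [x1,x2,x3,x4=0000]: 11111111  (ones: 8)
  rows 8-15 [x1,x2,x3,x4=0001]: 11111111  (ones: 8)
  rows 16-23 [x1,x2,x3,x4=0010]: 11111111  (ones: 8)
  rows 24-31 [x1,x2,x3,x4=0011]: 11111111  (ones: 8)
  rows 32-39 [x1,x2,x3,x4=0100]: 01010101  (ones: 4)
  rows 40-47 [x1,x2,x3,x4=0101]: 01010101  (ones: 4)
  rows 48-55 [x1,x2,x3,x4=0110]: 01010101  (ones: 4)
  rows 56-63 [x1,x2,x3,x4=0111]: 01010101  (ones: 4)
  rows 64-71 [x1,x2,x3,x4=1000]: 11111111  (ones: 8)
  rows 72-79 [x1,x2,x3,x4=1001]: 11111111  (ones: 8)
  rows 80-87 [x1,x2,x3,x4=1010]: 11111111  (ones: 8)
  rows 88-95 [x1,x2,x3,x4=1011]: 11111111  (ones: 8)
  rows 96-103 [x1,x2,x3,x4=1100]: 01010101  (ones: 4)
  rows 104-111 [x1,x2,x3,x4=1101]: 01010101  (ones: 4)
  rows 112-119 [x1,x2,x3,x4=1110]: 01010101  (ones: 4)
  rows 120-127 [x1,x2,x3,x4=1111]: 01010101  (ones: 4)
Count of 1-rows = 8+8+8+8+4+4+4+4+8+8+8+8+4+4+4+4 = 96

96


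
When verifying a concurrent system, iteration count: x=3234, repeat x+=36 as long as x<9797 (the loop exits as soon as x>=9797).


Step 1: x goes from 3234 toward 9797 by 36; the body runs while x<9797, so iterations = ceil((bound-start)/step)
Step 2: Distance=6563
Step 3: ceil(6563/36)=183

183


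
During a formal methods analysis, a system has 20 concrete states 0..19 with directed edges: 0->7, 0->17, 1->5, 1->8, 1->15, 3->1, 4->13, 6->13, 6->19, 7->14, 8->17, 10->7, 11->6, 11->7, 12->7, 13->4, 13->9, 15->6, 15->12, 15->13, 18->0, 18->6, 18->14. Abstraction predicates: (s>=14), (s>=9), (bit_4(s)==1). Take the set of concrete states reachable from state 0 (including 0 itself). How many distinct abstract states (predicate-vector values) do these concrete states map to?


BFS from 0:
Concrete reachable: {0, 7, 14, 17}
Abstract via predicates (s>=14), (s>=9), (bit_4(s)==1):
  (0,0,0) <- {0, 7}
  (1,1,0) <- {14}
  (1,1,1) <- {17}
Distinct abstract states = 3

3


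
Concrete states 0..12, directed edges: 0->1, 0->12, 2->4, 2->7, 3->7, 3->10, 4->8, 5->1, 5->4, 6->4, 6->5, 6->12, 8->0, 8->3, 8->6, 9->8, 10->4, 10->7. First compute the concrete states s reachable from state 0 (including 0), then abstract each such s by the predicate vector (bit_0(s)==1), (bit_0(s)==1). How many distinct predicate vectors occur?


BFS from 0:
Concrete reachable: {0, 1, 12}
Abstract via predicates (bit_0(s)==1), (bit_0(s)==1):
  (0,0) <- {0, 12}
  (1,1) <- {1}
Distinct abstract states = 2

2


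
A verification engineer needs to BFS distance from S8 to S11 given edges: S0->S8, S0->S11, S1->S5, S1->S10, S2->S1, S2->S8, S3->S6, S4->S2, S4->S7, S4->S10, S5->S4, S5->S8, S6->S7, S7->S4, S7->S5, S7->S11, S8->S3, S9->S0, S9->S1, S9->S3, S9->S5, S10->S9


BFS layer-by-layer from S8:
  dist 0: {S8}
  dist 1: {S3}
  dist 2: {S6}
  dist 3: {S7}
  dist 4: {S4, S5, S11}
  -> S11 reached at distance 4
Shortest path length = 4

4


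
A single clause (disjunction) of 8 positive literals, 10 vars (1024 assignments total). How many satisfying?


Step 1: Total=2^10=1024
Step 2: Unsat when all 8 false: 2^2=4
Step 3: Sat=1024-4=1020

1020


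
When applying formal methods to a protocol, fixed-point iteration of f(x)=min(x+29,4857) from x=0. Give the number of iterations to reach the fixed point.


Step 1: x=0, cap=4857, increment=29
Step 2: x grows by 29 each step until capped at 4857; fixed point is x=4857
Step 3: iterations = ceil(4857/29) = 168

168


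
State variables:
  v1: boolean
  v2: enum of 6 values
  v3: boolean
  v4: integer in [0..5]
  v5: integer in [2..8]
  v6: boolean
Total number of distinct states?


State space = product of domain sizes of all variables.
Domain sizes:
  v1 (boolean): 2
  v2 (enum of 6 values): 6
  v3 (boolean): 2
  v4 (integer in [0..5]): 6
  v5 (integer in [2..8]): 7
  v6 (boolean): 2
Product = 2 * 6 * 2 * 6 * 7 * 2 = 2016

2016


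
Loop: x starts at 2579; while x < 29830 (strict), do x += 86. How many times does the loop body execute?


Step 1: x goes from 2579 toward 29830 by 86; the body runs while x<29830, so iterations = ceil((bound-start)/step)
Step 2: Distance=27251
Step 3: ceil(27251/86)=317

317


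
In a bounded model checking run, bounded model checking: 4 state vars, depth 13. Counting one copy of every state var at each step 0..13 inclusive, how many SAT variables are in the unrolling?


BMC unrolls to depth k, creating one copy of each state var for steps 0..k.
Step count = 13 + 1 = 14 (steps 0 through 13)
Vars per step = 4
Total = 4 * 14 = 56

56


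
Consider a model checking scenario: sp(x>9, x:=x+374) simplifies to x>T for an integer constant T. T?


Formula: sp(P, x:=E) = exists old_x. (x = E[old_x/x]) AND P[old_x/x] (old_x is the value of x before the assignment; eliminate old_x by solving x = E[old_x/x] for old_x)
Step 1: Precondition P: x>9, i.e. old_x > 9
Step 2: Assignment gives x = old_x + 374, so old_x = x - 374
Step 3: Substitute into P: x - 374 > 9
Step 4: Simplify: x > 9+374 = 383

383


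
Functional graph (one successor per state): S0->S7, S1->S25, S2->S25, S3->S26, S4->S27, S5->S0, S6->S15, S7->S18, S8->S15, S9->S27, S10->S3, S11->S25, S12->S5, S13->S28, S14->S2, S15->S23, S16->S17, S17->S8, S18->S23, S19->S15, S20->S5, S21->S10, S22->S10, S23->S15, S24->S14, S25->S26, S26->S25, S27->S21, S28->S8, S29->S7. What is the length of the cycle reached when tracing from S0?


Trace from S0 until a state repeats:
  S0 -> S7 -> S18 -> S23 -> S15 -> S23
S23 first seen at step 3, revisited at step 5.
Cycle length = 5 - 3 = 2

2


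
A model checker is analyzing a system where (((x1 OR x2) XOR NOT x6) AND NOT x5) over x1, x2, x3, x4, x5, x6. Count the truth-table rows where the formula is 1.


Formula: (((x1 OR x2) XOR NOT x6) AND NOT x5) over 6 vars (64 rows)
Evaluate each row (x1, x2, x3, x4, x5, x6 as bits, MSB first):
  row 0 [000000]: (((0 OR 0) XOR NOT 0) AND NOT 0) -> 1
  row 1 [000001]: (((0 OR 0) XOR NOT 1) AND NOT 0) -> 0
  row 2 [000010]: (((0 OR 0) XOR NOT 0) AND NOT 1) -> 0
  row 3 [000011]: (((0 OR 0) XOR NOT 1) AND NOT 1) -> 0
  row 4 [000100]: (((0 OR 0) XOR NOT 0) AND NOT 0) -> 1
  (every remaining row is evaluated the same way; all 64 results are listed next)
Full result column, 8 rows per line (x1,x2,x3 fixed per line; x4,x5,x6 runs 000..111 left to right):
  rows 0-7 [x1,x2,x3=000]: 10001000  (ones: 2)
  rows 8-15 [x1,x2,x3=001]: 10001000  (ones: 2)
  rows 16-23 [x1,x2,x3=010]: 01000100  (ones: 2)
  rows 24-31 [x1,x2,x3=011]: 01000100  (ones: 2)
  rows 32-39 [x1,x2,x3=100]: 01000100  (ones: 2)
  rows 40-47 [x1,x2,x3=101]: 01000100  (ones: 2)
  rows 48-55 [x1,x2,x3=110]: 01000100  (ones: 2)
  rows 56-63 [x1,x2,x3=111]: 01000100  (ones: 2)
Count of 1-rows = 2+2+2+2+2+2+2+2 = 16

16


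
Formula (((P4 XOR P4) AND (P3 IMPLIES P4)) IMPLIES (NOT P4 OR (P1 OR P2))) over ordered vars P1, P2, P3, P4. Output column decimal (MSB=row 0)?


Formula: (((P4 XOR P4) AND (P3 IMPLIES P4)) IMPLIES (NOT P4 OR (P1 OR P2))) over P1, P2, P3, P4 (16 rows)
Evaluate each row (bits = P1,P2,P3,P4, MSB first):
  row 0 [0000]: (((0 XOR 0) AND (0 IMPLIES 0)) IMPLIES (NOT 0 OR (0 OR 0))) -> 1
  row 1 [0001]: (((1 XOR 1) AND (0 IMPLIES 1)) IMPLIES (NOT 1 OR (0 OR 0))) -> 1
  row 2 [0010]: (((0 XOR 0) AND (1 IMPLIES 0)) IMPLIES (NOT 0 OR (0 OR 0))) -> 1
  row 3 [0011]: (((1 XOR 1) AND (1 IMPLIES 1)) IMPLIES (NOT 1 OR (0 OR 0))) -> 1
  row 4 [0100]: (((0 XOR 0) AND (0 IMPLIES 0)) IMPLIES (NOT 0 OR (0 OR 1))) -> 1
  row 5 [0101]: (((1 XOR 1) AND (0 IMPLIES 1)) IMPLIES (NOT 1 OR (0 OR 1))) -> 1
  row 6 [0110]: (((0 XOR 0) AND (1 IMPLIES 0)) IMPLIES (NOT 0 OR (0 OR 1))) -> 1
  row 7 [0111]: (((1 XOR 1) AND (1 IMPLIES 1)) IMPLIES (NOT 1 OR (0 OR 1))) -> 1
  row 8 [1000]: (((0 XOR 0) AND (0 IMPLIES 0)) IMPLIES (NOT 0 OR (1 OR 0))) -> 1
  row 9 [1001]: (((1 XOR 1) AND (0 IMPLIES 1)) IMPLIES (NOT 1 OR (1 OR 0))) -> 1
  row 10 [1010]: (((0 XOR 0) AND (1 IMPLIES 0)) IMPLIES (NOT 0 OR (1 OR 0))) -> 1
  row 11 [1011]: (((1 XOR 1) AND (1 IMPLIES 1)) IMPLIES (NOT 1 OR (1 OR 0))) -> 1
  row 12 [1100]: (((0 XOR 0) AND (0 IMPLIES 0)) IMPLIES (NOT 0 OR (1 OR 1))) -> 1
  row 13 [1101]: (((1 XOR 1) AND (0 IMPLIES 1)) IMPLIES (NOT 1 OR (1 OR 1))) -> 1
  row 14 [1110]: (((0 XOR 0) AND (1 IMPLIES 0)) IMPLIES (NOT 0 OR (1 OR 1))) -> 1
  row 15 [1111]: (((1 XOR 1) AND (1 IMPLIES 1)) IMPLIES (NOT 1 OR (1 OR 1))) -> 1
Full result column, 4 rows per line (P1,P2 fixed per line; P3,P4 runs 00..11 left to right):
  rows 0-3 [P1,P2=00]: 1111  = hex F
  rows 4-7 [P1,P2=01]: 1111  = hex F
  rows 8-11 [P1,P2=10]: 1111  = hex F
  rows 12-15 [P1,P2=11]: 1111  = hex F
Output column (row 0 .. row 15) = 1111111111111111
Output column grouped in 4s = 1111 1111 1111 1111 = 0xFFFF
Convert to decimal digit by digit (value = value*16 + digit):
  F -> 15
  15*16 + 15 (F) = 255
  255*16 + 15 (F) = 4095
  4095*16 + 15 (F) = 65535
Decimal = 65535

65535


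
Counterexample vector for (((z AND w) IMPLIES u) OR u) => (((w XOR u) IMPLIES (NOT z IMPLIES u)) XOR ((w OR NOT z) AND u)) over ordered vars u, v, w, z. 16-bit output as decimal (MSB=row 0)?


F1 = (((z AND w) IMPLIES u) OR u)
F2 = (((w XOR u) IMPLIES (NOT z IMPLIES u)) XOR ((w OR NOT z) AND u))
Counterexample to F1=>F2 is where F1=1 and F2=0.
Evaluate each row (bits = u,v,w,z, MSB first):
  row 0 [0000]: F1=1 F2=1 -> F1&~F2 -> 0
  row 1 [0001]: F1=1 F2=1 -> F1&~F2 -> 0
  row 2 [0010]: F1=1 F2=0 -> F1&~F2 -> 1
  row 3 [0011]: F1=0 F2=1 -> F1&~F2 -> 0
  row 4 [0100]: F1=1 F2=1 -> F1&~F2 -> 0
  row 5 [0101]: F1=1 F2=1 -> F1&~F2 -> 0
  row 6 [0110]: F1=1 F2=0 -> F1&~F2 -> 1
  row 7 [0111]: F1=0 F2=1 -> F1&~F2 -> 0
  row 8 [1000]: F1=1 F2=0 -> F1&~F2 -> 1
  row 9 [1001]: F1=1 F2=1 -> F1&~F2 -> 0
  row 10 [1010]: F1=1 F2=0 -> F1&~F2 -> 1
  row 11 [1011]: F1=1 F2=0 -> F1&~F2 -> 1
  row 12 [1100]: F1=1 F2=0 -> F1&~F2 -> 1
  row 13 [1101]: F1=1 F2=1 -> F1&~F2 -> 0
  row 14 [1110]: F1=1 F2=0 -> F1&~F2 -> 1
  row 15 [1111]: F1=1 F2=0 -> F1&~F2 -> 1
Full result column, 4 rows per line (u,v fixed per line; w,z runs 00..11 left to right):
  rows 0-3 [u,v=00]: 0010  = hex 2
  rows 4-7 [u,v=01]: 0010  = hex 2
  rows 8-11 [u,v=10]: 1011  = hex B
  rows 12-15 [u,v=11]: 1011  = hex B
Counterexample vector (row 0 .. row 15) = 0010001010111011
Output column grouped in 4s = 0010 0010 1011 1011 = 0x22BB
Convert to decimal digit by digit (value = value*16 + digit):
  2 -> 2
  2*16 + 2 = 34
  34*16 + 11 (B) = 555
  555*16 + 11 (B) = 8891
Decimal = 8891

8891


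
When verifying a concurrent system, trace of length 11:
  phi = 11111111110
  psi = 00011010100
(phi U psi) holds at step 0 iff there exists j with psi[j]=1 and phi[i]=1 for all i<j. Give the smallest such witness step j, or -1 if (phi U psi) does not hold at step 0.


(phi U psi) at 0: need smallest j with psi[j]=1 and phi[i]=1 for all i in [0,j).
Scan from step 0:
  step 0: phi=1, psi=0 -> continue
  step 1: phi=1, psi=0 -> continue
  step 2: phi=1, psi=0 -> continue
  step 3: psi=1 and phi held for [0,3) -> witness found
Witness step = 3

3


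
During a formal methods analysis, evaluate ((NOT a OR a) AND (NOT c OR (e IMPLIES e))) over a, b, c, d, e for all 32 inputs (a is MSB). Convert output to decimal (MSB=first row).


Formula: ((NOT a OR a) AND (NOT c OR (e IMPLIES e))) over a, b, c, d, e (32 rows)
Evaluate each row (bits = a,b,c,d,e, MSB first):
  row 0 [00000]: ((NOT 0 OR 0) AND (NOT 0 OR (0 IMPLIES 0))) -> 1
  row 1 [00001]: ((NOT 0 OR 0) AND (NOT 0 OR (1 IMPLIES 1))) -> 1
  row 2 [00010]: ((NOT 0 OR 0) AND (NOT 0 OR (0 IMPLIES 0))) -> 1
  row 3 [00011]: ((NOT 0 OR 0) AND (NOT 0 OR (1 IMPLIES 1))) -> 1
  row 4 [00100]: ((NOT 0 OR 0) AND (NOT 1 OR (0 IMPLIES 0))) -> 1
  row 5 [00101]: ((NOT 0 OR 0) AND (NOT 1 OR (1 IMPLIES 1))) -> 1
  row 6 [00110]: ((NOT 0 OR 0) AND (NOT 1 OR (0 IMPLIES 0))) -> 1
  row 7 [00111]: ((NOT 0 OR 0) AND (NOT 1 OR (1 IMPLIES 1))) -> 1
  row 8 [01000]: ((NOT 0 OR 0) AND (NOT 0 OR (0 IMPLIES 0))) -> 1
  row 9 [01001]: ((NOT 0 OR 0) AND (NOT 0 OR (1 IMPLIES 1))) -> 1
  row 10 [01010]: ((NOT 0 OR 0) AND (NOT 0 OR (0 IMPLIES 0))) -> 1
  row 11 [01011]: ((NOT 0 OR 0) AND (NOT 0 OR (1 IMPLIES 1))) -> 1
  row 12 [01100]: ((NOT 0 OR 0) AND (NOT 1 OR (0 IMPLIES 0))) -> 1
  row 13 [01101]: ((NOT 0 OR 0) AND (NOT 1 OR (1 IMPLIES 1))) -> 1
  row 14 [01110]: ((NOT 0 OR 0) AND (NOT 1 OR (0 IMPLIES 0))) -> 1
  row 15 [01111]: ((NOT 0 OR 0) AND (NOT 1 OR (1 IMPLIES 1))) -> 1
  row 16 [10000]: ((NOT 1 OR 1) AND (NOT 0 OR (0 IMPLIES 0))) -> 1
  row 17 [10001]: ((NOT 1 OR 1) AND (NOT 0 OR (1 IMPLIES 1))) -> 1
  row 18 [10010]: ((NOT 1 OR 1) AND (NOT 0 OR (0 IMPLIES 0))) -> 1
  row 19 [10011]: ((NOT 1 OR 1) AND (NOT 0 OR (1 IMPLIES 1))) -> 1
  row 20 [10100]: ((NOT 1 OR 1) AND (NOT 1 OR (0 IMPLIES 0))) -> 1
  row 21 [10101]: ((NOT 1 OR 1) AND (NOT 1 OR (1 IMPLIES 1))) -> 1
  row 22 [10110]: ((NOT 1 OR 1) AND (NOT 1 OR (0 IMPLIES 0))) -> 1
  row 23 [10111]: ((NOT 1 OR 1) AND (NOT 1 OR (1 IMPLIES 1))) -> 1
  row 24 [11000]: ((NOT 1 OR 1) AND (NOT 0 OR (0 IMPLIES 0))) -> 1
  row 25 [11001]: ((NOT 1 OR 1) AND (NOT 0 OR (1 IMPLIES 1))) -> 1
  row 26 [11010]: ((NOT 1 OR 1) AND (NOT 0 OR (0 IMPLIES 0))) -> 1
  row 27 [11011]: ((NOT 1 OR 1) AND (NOT 0 OR (1 IMPLIES 1))) -> 1
  row 28 [11100]: ((NOT 1 OR 1) AND (NOT 1 OR (0 IMPLIES 0))) -> 1
  row 29 [11101]: ((NOT 1 OR 1) AND (NOT 1 OR (1 IMPLIES 1))) -> 1
  row 30 [11110]: ((NOT 1 OR 1) AND (NOT 1 OR (0 IMPLIES 0))) -> 1
  row 31 [11111]: ((NOT 1 OR 1) AND (NOT 1 OR (1 IMPLIES 1))) -> 1
Full result column, 4 rows per line (a,b,c fixed per line; d,e runs 00..11 left to right):
  rows 0-3 [a,b,c=000]: 1111  = hex F
  rows 4-7 [a,b,c=001]: 1111  = hex F
  rows 8-11 [a,b,c=010]: 1111  = hex F
  rows 12-15 [a,b,c=011]: 1111  = hex F
  rows 16-19 [a,b,c=100]: 1111  = hex F
  rows 20-23 [a,b,c=101]: 1111  = hex F
  rows 24-27 [a,b,c=110]: 1111  = hex F
  rows 28-31 [a,b,c=111]: 1111  = hex F
Output column (row 0 .. row 31) = 11111111111111111111111111111111
Output column grouped in 4s = 1111 1111 1111 1111 1111 1111 1111 1111 = 0xFFFFFFFF
Convert to decimal digit by digit (value = value*16 + digit):
  F -> 15
  15*16 + 15 (F) = 255
  255*16 + 15 (F) = 4095
  4095*16 + 15 (F) = 65535
  65535*16 + 15 (F) = 1048575
  1048575*16 + 15 (F) = 16777215
  16777215*16 + 15 (F) = 268435455
  268435455*16 + 15 (F) = 4294967295
Decimal = 4294967295

4294967295


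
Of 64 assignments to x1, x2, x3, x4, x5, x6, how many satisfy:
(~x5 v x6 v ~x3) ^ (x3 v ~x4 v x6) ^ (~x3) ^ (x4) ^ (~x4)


CNF with 5 clauses over 6 vars (64 assignments).
An assignment satisfies CNF iff every clause has >=1 true literal.
Check each row (bits = x1,x2,x3,x4,x5,x6; clause T/F shown):
  row 0 [000000]: clauses=TTTFT -> 0
  row 1 [000001]: clauses=TTTFT -> 0
  row 2 [000010]: clauses=TTTFT -> 0
  row 3 [000011]: clauses=TTTFT -> 0
  row 4 [000100]: clauses=TFTTF -> 0
  (every remaining row is evaluated the same way; all 64 results are listed next)
Full result column, 8 rows per line (x1,x2,x3 fixed per line; x4,x5,x6 runs 000..111 left to right):
  rows 0-7 [x1,x2,x3=000]: 00000000  (ones: 0)
  rows 8-15 [x1,x2,x3=001]: 00000000  (ones: 0)
  rows 16-23 [x1,x2,x3=010]: 00000000  (ones: 0)
  rows 24-31 [x1,x2,x3=011]: 00000000  (ones: 0)
  rows 32-39 [x1,x2,x3=100]: 00000000  (ones: 0)
  rows 40-47 [x1,x2,x3=101]: 00000000  (ones: 0)
  rows 48-55 [x1,x2,x3=110]: 00000000  (ones: 0)
  rows 56-63 [x1,x2,x3=111]: 00000000  (ones: 0)
Satisfying assignments = 0+0+0+0+0+0+0+0 = 0

0


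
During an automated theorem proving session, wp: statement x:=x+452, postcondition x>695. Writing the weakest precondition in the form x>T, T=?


Formula: wp(x:=E, P) = P[E/x] (substitute E for x in postcondition)
Step 1: Postcondition: x>695
Step 2: Substitute x+452 for x: x+452>695
Step 3: Solve for x: x > 695-452 = 243

243


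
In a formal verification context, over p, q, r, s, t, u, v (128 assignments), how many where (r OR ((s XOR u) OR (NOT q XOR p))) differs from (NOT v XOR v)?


F1 = (r OR ((s XOR u) OR (NOT q XOR p)))
F2 = (NOT v XOR v)
Evaluate both on each of 128 rows (bits = p,q,r,s,t,u,v):
  row 0 [0000000]: F1=1 F2=1 -> 0
  row 1 [0000001]: F1=1 F2=1 -> 0
  row 2 [0000010]: F1=1 F2=1 -> 0
  row 3 [0000011]: F1=1 F2=1 -> 0
  row 4 [0000100]: F1=1 F2=1 -> 0
  (every remaining row is evaluated the same way; all 128 results are listed next)
Full result column, 8 rows per line (p,q,r,s fixed per line; t,u,v runs 000..111 left to right):
  rows 0-7 [p,q,r,s=0000]: 00000000  (ones: 0)
  rows 8-15 [p,q,r,s=0001]: 00000000  (ones: 0)
  rows 16-23 [p,q,r,s=0010]: 00000000  (ones: 0)
  rows 24-31 [p,q,r,s=0011]: 00000000  (ones: 0)
  rows 32-39 [p,q,r,s=0100]: 11001100  (ones: 4)
  rows 40-47 [p,q,r,s=0101]: 00110011  (ones: 4)
  rows 48-55 [p,q,r,s=0110]: 00000000  (ones: 0)
  rows 56-63 [p,q,r,s=0111]: 00000000  (ones: 0)
  rows 64-71 [p,q,r,s=1000]: 11001100  (ones: 4)
  rows 72-79 [p,q,r,s=1001]: 00110011  (ones: 4)
  rows 80-87 [p,q,r,s=1010]: 00000000  (ones: 0)
  rows 88-95 [p,q,r,s=1011]: 00000000  (ones: 0)
  rows 96-103 [p,q,r,s=1100]: 00000000  (ones: 0)
  rows 104-111 [p,q,r,s=1101]: 00000000  (ones: 0)
  rows 112-119 [p,q,r,s=1110]: 00000000  (ones: 0)
  rows 120-127 [p,q,r,s=1111]: 00000000  (ones: 0)
Disagreements = 0+0+0+0+4+4+0+0+4+4+0+0+0+0+0+0 = 16

16


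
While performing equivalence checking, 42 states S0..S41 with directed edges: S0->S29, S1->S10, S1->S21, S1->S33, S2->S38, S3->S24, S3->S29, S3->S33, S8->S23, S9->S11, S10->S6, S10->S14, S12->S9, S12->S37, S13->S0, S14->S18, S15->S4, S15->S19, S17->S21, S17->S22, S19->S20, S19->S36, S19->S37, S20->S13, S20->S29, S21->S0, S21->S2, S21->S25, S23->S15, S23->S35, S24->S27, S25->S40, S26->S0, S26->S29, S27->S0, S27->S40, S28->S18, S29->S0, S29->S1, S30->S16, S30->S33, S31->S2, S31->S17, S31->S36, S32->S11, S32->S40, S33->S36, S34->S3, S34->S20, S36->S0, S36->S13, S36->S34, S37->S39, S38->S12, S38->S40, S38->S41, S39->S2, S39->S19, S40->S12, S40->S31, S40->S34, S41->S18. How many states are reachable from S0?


BFS from S0:
  layer 0: {S0}
  layer 1: {S29}
  layer 2: {S1}
  layer 3: {S10, S21, S33}
  layer 4: {S2, S6, S14, S25, S36}
  layer 5: {S13, S18, S34, S38, S40}
  layer 6: {S3, S12, S20, S31, S41}
  layer 7: {S9, S17, S24, S37}
  layer 8: {S11, S22, S27, S39}
  layer 9: {S19}
Reachable set: {S0, S1, S2, S3, S6, S9, S10, S11, S12, S13, S14, S17, S18, S19, S20, S21, S22, S24, S25, S27, S29, S31, S33, S34, S36, S37, S38, S39, S40, S41}
Count = 30

30


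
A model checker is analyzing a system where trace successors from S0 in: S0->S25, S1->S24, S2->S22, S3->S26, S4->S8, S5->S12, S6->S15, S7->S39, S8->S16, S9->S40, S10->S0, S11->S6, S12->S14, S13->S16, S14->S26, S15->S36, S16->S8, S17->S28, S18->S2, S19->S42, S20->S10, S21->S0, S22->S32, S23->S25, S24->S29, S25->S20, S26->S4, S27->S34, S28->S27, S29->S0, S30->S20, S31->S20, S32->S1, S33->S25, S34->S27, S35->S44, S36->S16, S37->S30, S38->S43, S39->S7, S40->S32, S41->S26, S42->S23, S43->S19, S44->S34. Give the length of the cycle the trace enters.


Trace from S0 until a state repeats:
  S0 -> S25 -> S20 -> S10 -> S0
S0 first seen at step 0, revisited at step 4.
Cycle length = 4 - 0 = 4

4


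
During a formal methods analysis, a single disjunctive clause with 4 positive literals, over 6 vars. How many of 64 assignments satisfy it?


Step 1: Total=2^6=64
Step 2: Unsat when all 4 false: 2^2=4
Step 3: Sat=64-4=60

60


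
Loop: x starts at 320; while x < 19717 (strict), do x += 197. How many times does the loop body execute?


Step 1: x goes from 320 toward 19717 by 197; the body runs while x<19717, so iterations = ceil((bound-start)/step)
Step 2: Distance=19397
Step 3: ceil(19397/197)=99

99
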